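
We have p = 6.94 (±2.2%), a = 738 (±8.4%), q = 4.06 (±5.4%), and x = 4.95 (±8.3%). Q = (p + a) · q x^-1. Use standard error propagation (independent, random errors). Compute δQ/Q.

Let u = p + a = 745. δu = √(δp² + δa²) = √(0.0233 + 3840) = 62.0, so δu/u = 0.0832.
Q is then a monomial in u, q, x:
δQ/Q = √((δu/u)² + (1·δq/q)² + (-1·δx/x)²) = √(0.00693 + 0.00292 + 0.00689) = 0.129

0.129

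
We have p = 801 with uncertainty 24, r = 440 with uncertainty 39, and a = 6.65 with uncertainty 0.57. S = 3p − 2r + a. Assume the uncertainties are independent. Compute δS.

S is a linear combination, so absolute uncertainties add in quadrature:
  (3·δp)² = 5180;  (2·δr)² = 6080;  (δa)² = 0.325
δS = √(11300) = 106

106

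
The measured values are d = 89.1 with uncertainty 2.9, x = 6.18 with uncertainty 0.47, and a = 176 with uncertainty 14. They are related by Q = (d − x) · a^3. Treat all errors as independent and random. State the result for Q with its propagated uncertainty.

(4.52 ± 1.09) × 10^8

Let u = d − x = 82.9. δu = √(δd² + δx²) = √(8.41 + 0.221) = 2.94, so δu/u = 0.0354.
Q is then a monomial in u, a:
δQ/Q = √((δu/u)² + (3·δa/a)²) = √(0.00126 + 0.0569) = 0.241
Q = 4.52e+08, so δQ = 0.241 × 4.52e+08 = 1.09e+08.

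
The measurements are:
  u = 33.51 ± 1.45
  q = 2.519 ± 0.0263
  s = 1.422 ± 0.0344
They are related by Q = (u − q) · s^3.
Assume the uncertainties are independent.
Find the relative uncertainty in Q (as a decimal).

Let w = u − q = 30.99. δw = √(δu² + δq²) = √(2.10 + 0.000692) = 1.45, so δw/w = 0.0468.
Q is then a monomial in w, s:
δQ/Q = √((δw/w)² + (3·δs/s)²) = √(0.00219 + 0.00527) = 0.0864

0.0864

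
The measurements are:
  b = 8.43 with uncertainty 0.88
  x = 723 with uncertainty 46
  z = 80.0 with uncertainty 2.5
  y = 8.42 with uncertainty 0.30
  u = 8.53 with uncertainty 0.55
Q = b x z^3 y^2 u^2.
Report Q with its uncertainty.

Each factor contributes (exponent × relative error)² to (δQ/Q)²:
  (1·δb/b)² = (1×0.104)² = 0.0109;  (1·δx/x)² = (1×0.0636)² = 0.00405;  (3·δz/z)² = (3×0.0312)² = 0.00879;  (2·δy/y)² = (2×0.0356)² = 0.00508;  (2·δu/u)² = (2×0.0645)² = 0.0166
δQ/Q = √(0.0454) = 0.213
Q = 1.61e+13, so δQ = 0.213 × 1.61e+13 = 3.43e+12.

(1.61 ± 0.343) × 10^13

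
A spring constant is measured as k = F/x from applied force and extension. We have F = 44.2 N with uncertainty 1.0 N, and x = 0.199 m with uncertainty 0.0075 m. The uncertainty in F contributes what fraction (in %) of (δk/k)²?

(δk/k)² = (1·δF/F)² + (-1·δx/x)²
  F term: (1×0.0226)² = 0.000512
  x term: (-1×0.0377)² = 0.00142
Total = 0.00193. Share from F = 0.000512/0.00193 = 0.265.

26.5%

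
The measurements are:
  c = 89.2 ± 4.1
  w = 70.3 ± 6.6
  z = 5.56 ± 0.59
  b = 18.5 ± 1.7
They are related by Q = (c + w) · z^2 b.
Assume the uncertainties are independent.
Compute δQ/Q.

0.236

Let u = c + w = 160. δu = √(δc² + δw²) = √(16.8 + 43.6) = 7.77, so δu/u = 0.0487.
Q is then a monomial in u, z, b:
δQ/Q = √((δu/u)² + (2·δz/z)² + (1·δb/b)²) = √(0.00237 + 0.0450 + 0.00844) = 0.236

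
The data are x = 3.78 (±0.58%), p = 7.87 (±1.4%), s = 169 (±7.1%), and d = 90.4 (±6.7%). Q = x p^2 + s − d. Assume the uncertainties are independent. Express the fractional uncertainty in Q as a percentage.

Let w = x·p^2 = 234. δw/w = √((1·δx/x)² + (2·δp/p)²) = √(3.36e-05 + 0.000784) = 0.0286, so δw = 6.69.
Q = w + s − d: δQ = √(δw² + δs² + δd²) = √(44.8 + 144 + 36.7) = 15.0
Q = 313, so δQ/Q = 15.0/313 = 0.0480.

4.80%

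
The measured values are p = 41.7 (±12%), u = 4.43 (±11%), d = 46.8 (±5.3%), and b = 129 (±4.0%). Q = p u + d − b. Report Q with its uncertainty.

103 ± 30.6

Let w = p·u = 185. δw/w = √((1·δp/p)² + (1·δu/u)²) = √(0.0144 + 0.0121) = 0.163, so δw = 30.1.
Q = w + d − b: δQ = √(δw² + δd² + δb²) = √(904 + 6.15 + 26.6) = 30.6
Q = 103.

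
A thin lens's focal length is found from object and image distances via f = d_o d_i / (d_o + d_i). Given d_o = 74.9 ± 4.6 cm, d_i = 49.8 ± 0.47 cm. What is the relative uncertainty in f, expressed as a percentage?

∂f/∂d_o = (d_i/(d_o+d_i))² = 0.159;  ∂f/∂d_i = (d_o/(d_o+d_i))² = 0.361
δf = √((∂f/∂d_o · δd_o)² + (∂f/∂d_i · δd_i)²) = √(0.538 + 0.0288) = 0.753 cm
f = 29.9 cm, so δf/f = 0.753/29.9 = 0.0252.

2.52%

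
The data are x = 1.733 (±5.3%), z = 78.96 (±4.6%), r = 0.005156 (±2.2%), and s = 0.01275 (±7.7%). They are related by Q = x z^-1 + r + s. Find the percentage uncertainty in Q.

4.59%

Let p = x·z^-1 = 0.02195. δp/p = √((1·δx/x)² + (-1·δz/z)²) = √(0.00281 + 0.00212) = 0.0702, so δp = 0.00154.
Q = p + r + s: δQ = √(δp² + δr² + δs²) = √(2.37e-06 + 1.29e-08 + 9.64e-07) = 0.00183
Q = 0.03985, so δQ/Q = 0.00183/0.03985 = 0.0459.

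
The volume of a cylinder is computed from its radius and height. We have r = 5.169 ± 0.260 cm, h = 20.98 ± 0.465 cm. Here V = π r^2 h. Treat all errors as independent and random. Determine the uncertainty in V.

V is a product of powers, so relative uncertainties combine in quadrature:
  (2·δr/r)² = (2×0.0503)² = 0.0101;  (1·δh/h)² = (1×0.0222)² = 0.000491
δV/V = √(0.0106) = 0.103
V = 1761 cm^3, so δV = 0.103 × 1761 = 181 cm^3.

181 cm^3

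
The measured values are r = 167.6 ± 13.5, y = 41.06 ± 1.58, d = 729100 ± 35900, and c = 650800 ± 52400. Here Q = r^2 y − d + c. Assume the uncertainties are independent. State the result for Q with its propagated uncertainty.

(1.075 ± 0.201) × 10^6

Let p = r^2·y = 1.153e+06. δp/p = √((2·δr/r)² + (1·δy/y)²) = √(0.0260 + 0.00148) = 0.166, so δp = 1.91e+05.
Q = p − d + c: δQ = √(δp² + δd² + δc²) = √(3.65e+10 + 1.29e+09 + 2.75e+09) = 2.01e+05
Q = 1.075e+06.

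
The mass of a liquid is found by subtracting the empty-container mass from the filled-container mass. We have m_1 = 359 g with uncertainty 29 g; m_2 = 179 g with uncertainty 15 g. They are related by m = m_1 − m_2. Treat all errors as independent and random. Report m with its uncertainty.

180 ± 32.6 g

For a sum/difference, combine absolute errors in quadrature:
  (δm_1)² = 841;  (δm_2)² = 225
δm = √(1070) = 32.6 g
m = 180 g.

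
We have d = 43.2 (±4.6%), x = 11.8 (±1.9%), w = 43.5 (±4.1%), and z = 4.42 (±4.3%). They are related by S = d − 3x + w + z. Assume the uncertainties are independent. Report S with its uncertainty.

S is a linear combination, so absolute uncertainties add in quadrature:
  (δd)² = 3.95;  (3·δx)² = 0.452;  (δw)² = 3.18;  (δz)² = 0.0361
δS = √(7.62) = 2.76
S = 55.7.

55.7 ± 2.76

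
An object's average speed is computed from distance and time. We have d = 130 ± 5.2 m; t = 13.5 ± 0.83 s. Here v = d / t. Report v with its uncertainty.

Products/powers → add relative errors in quadrature, weighted by exponent:
  (1·δd/d)² = (1×0.0400)² = 0.00160;  (-1·δt/t)² = (-1×0.0615)² = 0.00378
δv/v = √(0.00538) = 0.0733
v = 9.63 m/s, so δv = 0.0733 × 9.63 = 0.706 m/s.

9.63 ± 0.706 m/s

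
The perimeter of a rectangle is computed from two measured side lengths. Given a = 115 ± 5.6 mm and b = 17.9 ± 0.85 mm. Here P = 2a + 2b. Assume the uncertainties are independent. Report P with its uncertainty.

P is a linear combination, so absolute uncertainties add in quadrature:
  (2·δa)² = 125;  (2·δb)² = 2.89
δP = √(128) = 11.3 mm
P = 266 mm.

266 ± 11.3 mm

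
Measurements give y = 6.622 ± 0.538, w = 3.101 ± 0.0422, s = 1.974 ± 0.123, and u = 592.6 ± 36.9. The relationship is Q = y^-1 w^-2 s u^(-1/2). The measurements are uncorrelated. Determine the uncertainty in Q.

Since Q is a product/quotient, work with relative uncertainties:
  (-1·δy/y)² = (-1×0.0812)² = 0.00660;  (-2·δw/w)² = (-2×0.0136)² = 0.000741;  (1·δs/s)² = (1×0.0623)² = 0.00388;  (−½·δu/u)² = (-0.5×0.0623)² = 0.000969
δQ/Q = √(0.0122) = 0.110
Q = 0.001273, so δQ = 0.110 × 0.001273 = 0.000141.

0.000141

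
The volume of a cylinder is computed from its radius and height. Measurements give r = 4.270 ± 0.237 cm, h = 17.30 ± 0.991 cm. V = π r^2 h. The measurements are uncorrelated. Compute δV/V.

Products/powers → add relative errors in quadrature, weighted by exponent:
  (2·δr/r)² = (2×0.0555)² = 0.0123;  (1·δh/h)² = (1×0.0573)² = 0.00328
δV/V = √(0.0156) = 0.125

0.125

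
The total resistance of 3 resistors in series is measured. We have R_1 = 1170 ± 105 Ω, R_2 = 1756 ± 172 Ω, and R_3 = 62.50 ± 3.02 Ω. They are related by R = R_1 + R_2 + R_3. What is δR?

Sums and differences: (δR)² = Σ (cᵢ δxᵢ)².
  (δR_1)² = 11000;  (δR_2)² = 29600;  (δR_3)² = 9.12
δR = √(40600) = 202 Ω

202 Ω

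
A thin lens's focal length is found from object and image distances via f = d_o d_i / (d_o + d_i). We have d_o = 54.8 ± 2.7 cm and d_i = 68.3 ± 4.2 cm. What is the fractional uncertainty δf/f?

0.0387

∂f/∂d_o = (d_i/(d_o+d_i))² = 0.308;  ∂f/∂d_i = (d_o/(d_o+d_i))² = 0.198
δf = √((∂f/∂d_o · δd_o)² + (∂f/∂d_i · δd_i)²) = √(0.691 + 0.693) = 1.18 cm
f = 30.4 cm, so δf/f = 1.18/30.4 = 0.0387.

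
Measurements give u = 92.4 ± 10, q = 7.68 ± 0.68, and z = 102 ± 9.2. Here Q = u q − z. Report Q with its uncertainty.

608 ± 99.7

Let p = u·q = 710. δp/p = √((1·δu/u)² + (1·δq/q)²) = √(0.0117 + 0.00784) = 0.140, so δp = 99.2.
Q = p − z: δQ = √(δp² + δz²) = √(9850 + 84.6) = 99.7
Q = 608.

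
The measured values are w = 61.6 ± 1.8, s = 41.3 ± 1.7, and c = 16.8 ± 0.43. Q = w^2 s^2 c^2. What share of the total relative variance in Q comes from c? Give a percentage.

(δQ/Q)² = (2·δw/w)² + (2·δs/s)² + (2·δc/c)²
  w term: (2×0.0292)² = 0.00342
  s term: (2×0.0412)² = 0.00678
  c term: (2×0.0256)² = 0.00262
Total = 0.0128. Share from c = 0.00262/0.0128 = 0.205.

20.5%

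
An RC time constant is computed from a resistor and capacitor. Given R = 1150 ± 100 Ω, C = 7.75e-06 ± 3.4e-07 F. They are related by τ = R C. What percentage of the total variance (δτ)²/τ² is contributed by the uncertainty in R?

(δτ/τ)² = (1·δR/R)² + (1·δC/C)²
  R term: (1×0.0870)² = 0.00756
  C term: (1×0.0439)² = 0.00192
Total = 0.00949. Share from R = 0.00756/0.00949 = 0.797.

79.7%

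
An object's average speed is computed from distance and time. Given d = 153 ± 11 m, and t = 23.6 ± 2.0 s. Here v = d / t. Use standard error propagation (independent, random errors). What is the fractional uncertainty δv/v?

Products/powers → add relative errors in quadrature, weighted by exponent:
  (1·δd/d)² = (1×0.0719)² = 0.00517;  (-1·δt/t)² = (-1×0.0847)² = 0.00718
δv/v = √(0.0124) = 0.111

0.111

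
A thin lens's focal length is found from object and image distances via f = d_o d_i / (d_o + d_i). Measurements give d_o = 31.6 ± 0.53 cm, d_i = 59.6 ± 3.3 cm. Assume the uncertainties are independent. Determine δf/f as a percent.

2.21%

∂f/∂d_o = (d_i/(d_o+d_i))² = 0.427;  ∂f/∂d_i = (d_o/(d_o+d_i))² = 0.120
δf = √((∂f/∂d_o · δd_o)² + (∂f/∂d_i · δd_i)²) = √(0.0512 + 0.157) = 0.456 cm
f = 20.7 cm, so δf/f = 0.456/20.7 = 0.0221.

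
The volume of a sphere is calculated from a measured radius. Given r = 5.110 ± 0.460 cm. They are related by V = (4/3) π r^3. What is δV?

151 cm^3

V ∝ r^3, so δV/V = |3| · δr/r = 3 × 0.0900 = 0.270.
V = 558.9 cm^3, so δV = 0.270 × 558.9 = 151 cm^3.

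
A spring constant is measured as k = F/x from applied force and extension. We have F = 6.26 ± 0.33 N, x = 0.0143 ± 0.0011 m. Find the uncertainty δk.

40.8 N/m

Products/powers → add relative errors in quadrature, weighted by exponent:
  (1·δF/F)² = (1×0.0527)² = 0.00278;  (-1·δx/x)² = (-1×0.0769)² = 0.00592
δk/k = √(0.00870) = 0.0933
k = 438 N/m, so δk = 0.0933 × 438 = 40.8 N/m.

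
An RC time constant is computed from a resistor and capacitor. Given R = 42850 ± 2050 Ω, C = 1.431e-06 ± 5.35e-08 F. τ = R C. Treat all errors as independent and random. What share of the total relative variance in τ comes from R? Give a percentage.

(δτ/τ)² = (1·δR/R)² + (1·δC/C)²
  R term: (1×0.0478)² = 0.00229
  C term: (1×0.0374)² = 0.00140
Total = 0.00369. Share from R = 0.00229/0.00369 = 0.621.

62.1%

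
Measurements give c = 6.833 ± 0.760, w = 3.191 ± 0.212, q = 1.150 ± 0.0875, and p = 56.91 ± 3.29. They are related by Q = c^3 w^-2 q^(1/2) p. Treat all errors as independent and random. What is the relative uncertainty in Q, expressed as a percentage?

Since Q is a product/quotient, work with relative uncertainties:
  (3·δc/c)² = (3×0.111)² = 0.111;  (-2·δw/w)² = (-2×0.0664)² = 0.0177;  (½·δq/q)² = (0.5×0.0761)² = 0.00145;  (1·δp/p)² = (1×0.0578)² = 0.00334
δQ/Q = √(0.134) = 0.366

36.6%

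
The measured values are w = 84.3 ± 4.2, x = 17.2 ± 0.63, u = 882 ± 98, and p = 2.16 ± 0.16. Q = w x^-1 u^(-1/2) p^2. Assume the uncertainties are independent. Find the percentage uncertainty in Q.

17.0%

For a monomial Q ∝ w, x^-1, u^(-1/2), p^2, fractional errors add in quadrature:
  (1·δw/w)² = (1×0.0498)² = 0.00248;  (-1·δx/x)² = (-1×0.0366)² = 0.00134;  (−½·δu/u)² = (-0.5×0.111)² = 0.00309;  (2·δp/p)² = (2×0.0741)² = 0.0219
δQ/Q = √(0.0289) = 0.170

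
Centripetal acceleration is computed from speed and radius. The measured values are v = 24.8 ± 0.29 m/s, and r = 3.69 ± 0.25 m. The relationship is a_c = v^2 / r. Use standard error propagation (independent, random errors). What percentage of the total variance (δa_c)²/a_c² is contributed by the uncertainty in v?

10.6%

(δa_c/a_c)² = (2·δv/v)² + (-1·δr/r)²
  v term: (2×0.0117)² = 0.000547
  r term: (-1×0.0678)² = 0.00459
Total = 0.00514. Share from v = 0.000547/0.00514 = 0.106.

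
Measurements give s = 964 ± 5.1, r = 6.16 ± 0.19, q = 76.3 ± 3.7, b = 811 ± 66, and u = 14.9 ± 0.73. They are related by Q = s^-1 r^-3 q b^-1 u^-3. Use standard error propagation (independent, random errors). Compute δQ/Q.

0.198

Since Q is a product/quotient, work with relative uncertainties:
  (-1·δs/s)² = (-1×0.00529)² = 2.8e-05;  (-3·δr/r)² = (-3×0.0308)² = 0.00856;  (1·δq/q)² = (1×0.0485)² = 0.00235;  (-1·δb/b)² = (-1×0.0814)² = 0.00662;  (-3·δu/u)² = (-3×0.0490)² = 0.0216
δQ/Q = √(0.0392) = 0.198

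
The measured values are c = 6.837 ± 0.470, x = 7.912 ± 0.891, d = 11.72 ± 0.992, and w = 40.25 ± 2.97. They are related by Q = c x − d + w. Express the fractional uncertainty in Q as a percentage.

9.43%

Let p = c·x = 54.09. δp/p = √((1·δc/c)² + (1·δx/x)²) = √(0.00473 + 0.0127) = 0.132, so δp = 7.14.
Q = p − d + w: δQ = √(δp² + δd² + δw²) = √(50.9 + 0.984 + 8.82) = 7.79
Q = 82.62, so δQ/Q = 7.79/82.62 = 0.0943.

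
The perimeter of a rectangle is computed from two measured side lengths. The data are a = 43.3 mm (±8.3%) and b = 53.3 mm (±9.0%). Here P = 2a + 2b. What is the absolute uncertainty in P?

12.0 mm

For a sum/difference, combine absolute errors in quadrature:
  (2·δa)² = 51.7;  (2·δb)² = 92.0
δP = √(144) = 12.0 mm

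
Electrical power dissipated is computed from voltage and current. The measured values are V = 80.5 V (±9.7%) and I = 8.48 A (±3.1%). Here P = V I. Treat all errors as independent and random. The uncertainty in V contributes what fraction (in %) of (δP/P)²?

(δP/P)² = (1·δV/V)² + (1·δI/I)²
  V term: (1×0.0970)² = 0.00941
  I term: (1×0.0310)² = 0.000961
Total = 0.0104. Share from V = 0.00941/0.0104 = 0.907.

90.7%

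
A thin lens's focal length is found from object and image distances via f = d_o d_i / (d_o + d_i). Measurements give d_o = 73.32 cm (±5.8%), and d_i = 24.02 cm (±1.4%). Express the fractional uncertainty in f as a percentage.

∂f/∂d_o = (d_i/(d_o+d_i))² = 0.0609;  ∂f/∂d_i = (d_o/(d_o+d_i))² = 0.567
δf = √((∂f/∂d_o · δd_o)² + (∂f/∂d_i · δd_i)²) = √(0.0671 + 0.0364) = 0.322 cm
f = 18.09 cm, so δf/f = 0.322/18.09 = 0.0178.

1.78%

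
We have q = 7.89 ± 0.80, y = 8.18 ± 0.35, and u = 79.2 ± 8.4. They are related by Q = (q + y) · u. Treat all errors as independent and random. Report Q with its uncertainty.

Let w = q + y = 16.1. δw = √(δq² + δy²) = √(0.640 + 0.122) = 0.873, so δw/w = 0.0543.
Q is then a monomial in w, u:
δQ/Q = √((δw/w)² + (1·δu/u)²) = √(0.00295 + 0.0112) = 0.119
Q = 1270, so δQ = 0.119 × 1270 = 152.

1270 ± 152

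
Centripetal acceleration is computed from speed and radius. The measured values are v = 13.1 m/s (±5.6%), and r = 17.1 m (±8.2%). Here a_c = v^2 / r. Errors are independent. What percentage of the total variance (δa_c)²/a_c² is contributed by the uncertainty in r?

(δa_c/a_c)² = (2·δv/v)² + (-1·δr/r)²
  v term: (2×0.0560)² = 0.0125
  r term: (-1×0.0820)² = 0.00672
Total = 0.0193. Share from r = 0.00672/0.0193 = 0.349.

34.9%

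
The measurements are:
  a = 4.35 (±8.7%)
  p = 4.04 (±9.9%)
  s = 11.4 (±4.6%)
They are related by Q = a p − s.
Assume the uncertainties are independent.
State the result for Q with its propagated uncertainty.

6.17 ± 2.37

Let w = a·p = 17.6. δw/w = √((1·δa/a)² + (1·δp/p)²) = √(0.00757 + 0.00980) = 0.132, so δw = 2.32.
Q = w − s: δQ = √(δw² + δs²) = √(5.36 + 0.275) = 2.37
Q = 6.17.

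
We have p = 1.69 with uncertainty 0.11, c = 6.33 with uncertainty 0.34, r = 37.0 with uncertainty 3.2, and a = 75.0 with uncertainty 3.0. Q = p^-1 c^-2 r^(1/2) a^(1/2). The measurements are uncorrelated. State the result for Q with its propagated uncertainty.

0.778 ± 0.105

Since Q is a product/quotient, work with relative uncertainties:
  (-1·δp/p)² = (-1×0.0651)² = 0.00424;  (-2·δc/c)² = (-2×0.0537)² = 0.0115;  (½·δr/r)² = (0.5×0.0865)² = 0.00187;  (½·δa/a)² = (0.5×0.0400)² = 0.000400
δQ/Q = √(0.0180) = 0.134
Q = 0.778, so δQ = 0.134 × 0.778 = 0.105.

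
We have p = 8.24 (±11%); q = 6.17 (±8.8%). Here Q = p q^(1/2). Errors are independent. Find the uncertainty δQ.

2.42

Each factor contributes (exponent × relative error)² to (δQ/Q)²:
  (1·δp/p)² = (1×0.110)² = 0.0121;  (½·δq/q)² = (0.5×0.0880)² = 0.00194
δQ/Q = √(0.0140) = 0.118
Q = 20.5, so δQ = 0.118 × 20.5 = 2.42.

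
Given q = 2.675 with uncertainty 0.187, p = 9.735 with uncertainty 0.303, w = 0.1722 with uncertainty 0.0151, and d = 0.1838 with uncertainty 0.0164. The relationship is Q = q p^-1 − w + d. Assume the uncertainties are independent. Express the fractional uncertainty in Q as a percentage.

Let h = q·p^-1 = 0.2748. δh/h = √((1·δq/q)² + (-1·δp/p)²) = √(0.00489 + 0.000969) = 0.0765, so δh = 0.0210.
Q = h − w + d: δQ = √(δh² + δw² + δd²) = √(0.000442 + 0.000228 + 0.000269) = 0.0306
Q = 0.2864, so δQ/Q = 0.0306/0.2864 = 0.107.

10.7%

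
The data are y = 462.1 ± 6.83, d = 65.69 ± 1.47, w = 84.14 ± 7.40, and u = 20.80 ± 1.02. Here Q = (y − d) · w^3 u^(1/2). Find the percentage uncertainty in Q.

26.6%

Let h = y − d = 396.4. δh = √(δy² + δd²) = √(46.6 + 2.16) = 6.99, so δh/h = 0.0176.
Q is then a monomial in h, w, u:
δQ/Q = √((δh/h)² + (3·δw/w)² + (½·δu/u)²) = √(0.000311 + 0.0696 + 0.000601) = 0.266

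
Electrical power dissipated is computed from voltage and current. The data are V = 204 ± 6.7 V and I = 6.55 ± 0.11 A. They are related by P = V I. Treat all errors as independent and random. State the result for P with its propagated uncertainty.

Products/powers → add relative errors in quadrature, weighted by exponent:
  (1·δV/V)² = (1×0.0328)² = 0.00108;  (1·δI/I)² = (1×0.0168)² = 0.000282
δP/P = √(0.00136) = 0.0369
P = 1340 W, so δP = 0.0369 × 1340 = 49.3 W.

1340 ± 49.3 W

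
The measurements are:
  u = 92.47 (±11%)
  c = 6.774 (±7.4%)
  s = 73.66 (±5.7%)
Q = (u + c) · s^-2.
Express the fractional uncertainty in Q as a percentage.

15.3%

Let w = u + c = 99.24. δw = √(δu² + δc²) = √(103 + 0.251) = 10.2, so δw/w = 0.103.
Q is then a monomial in w, s:
δQ/Q = √((δw/w)² + (-2·δs/s)²) = √(0.0105 + 0.0130) = 0.153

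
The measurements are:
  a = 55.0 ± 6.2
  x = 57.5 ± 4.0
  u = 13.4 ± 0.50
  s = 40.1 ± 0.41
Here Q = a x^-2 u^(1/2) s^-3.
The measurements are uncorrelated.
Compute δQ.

1.72e-07

Q is a product of powers, so relative uncertainties combine in quadrature:
  (1·δa/a)² = (1×0.113)² = 0.0127;  (-2·δx/x)² = (-2×0.0696)² = 0.0194;  (½·δu/u)² = (0.5×0.0373)² = 0.000348;  (-3·δs/s)² = (-3×0.0102)² = 0.000941
δQ/Q = √(0.0334) = 0.183
Q = 9.44e-07, so δQ = 0.183 × 9.44e-07 = 1.72e-07.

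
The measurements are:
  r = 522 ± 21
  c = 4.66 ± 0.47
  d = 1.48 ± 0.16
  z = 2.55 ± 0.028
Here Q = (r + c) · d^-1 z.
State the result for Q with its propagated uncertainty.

Let u = r + c = 527. δu = √(δr² + δc²) = √(441 + 0.221) = 21.0, so δu/u = 0.0399.
Q is then a monomial in u, d, z:
δQ/Q = √((δu/u)² + (-1·δd/d)² + (1·δz/z)²) = √(0.00159 + 0.0117 + 0.000121) = 0.116
Q = 907, so δQ = 0.116 × 907 = 105.

907 ± 105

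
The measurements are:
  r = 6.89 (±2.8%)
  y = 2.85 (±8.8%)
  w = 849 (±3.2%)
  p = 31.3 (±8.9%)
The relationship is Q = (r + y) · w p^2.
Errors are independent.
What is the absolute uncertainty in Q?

1.49e+06

Let u = r + y = 9.74. δu = √(δr² + δy²) = √(0.0372 + 0.0629) = 0.316, so δu/u = 0.0325.
Q is then a monomial in u, w, p:
δQ/Q = √((δu/u)² + (1·δw/w)² + (2·δp/p)²) = √(0.00106 + 0.00102 + 0.0317) = 0.184
Q = 8.1e+06, so δQ = 0.184 × 8.1e+06 = 1.49e+06.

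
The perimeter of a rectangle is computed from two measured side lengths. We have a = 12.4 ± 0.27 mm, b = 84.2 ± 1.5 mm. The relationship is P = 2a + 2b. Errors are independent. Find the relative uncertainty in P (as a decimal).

P is a linear combination, so absolute uncertainties add in quadrature:
  (2·δa)² = 0.292;  (2·δb)² = 9.00
δP = √(9.29) = 3.05 mm
P = 193 mm, so δP/P = 3.05/193 = 0.0158.

0.0158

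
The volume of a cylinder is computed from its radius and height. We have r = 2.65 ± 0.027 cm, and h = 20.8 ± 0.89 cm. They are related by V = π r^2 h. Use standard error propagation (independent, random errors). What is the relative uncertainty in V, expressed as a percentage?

4.74%

Products/powers → add relative errors in quadrature, weighted by exponent:
  (2·δr/r)² = (2×0.0102)² = 0.000415;  (1·δh/h)² = (1×0.0428)² = 0.00183
δV/V = √(0.00225) = 0.0474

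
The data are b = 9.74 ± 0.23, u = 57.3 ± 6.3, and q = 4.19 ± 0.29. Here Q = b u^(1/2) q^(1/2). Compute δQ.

10.4

Relative error in a monomial: (δQ/Q)² = Σ (nᵢ · δxᵢ/xᵢ)².
  (1·δb/b)² = (1×0.0236)² = 0.000558;  (½·δu/u)² = (0.5×0.110)² = 0.00302;  (½·δq/q)² = (0.5×0.0692)² = 0.00120
δQ/Q = √(0.00478) = 0.0691
Q = 151, so δQ = 0.0691 × 151 = 10.4.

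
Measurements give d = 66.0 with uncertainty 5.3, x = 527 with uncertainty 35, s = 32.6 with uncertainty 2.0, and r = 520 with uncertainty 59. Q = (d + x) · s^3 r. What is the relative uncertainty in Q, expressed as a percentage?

Let u = d + x = 593. δu = √(δd² + δx²) = √(28.1 + 1220) = 35.4, so δu/u = 0.0597.
Q is then a monomial in u, s, r:
δQ/Q = √((δu/u)² + (3·δs/s)² + (1·δr/r)²) = √(0.00356 + 0.0339 + 0.0129) = 0.224

22.4%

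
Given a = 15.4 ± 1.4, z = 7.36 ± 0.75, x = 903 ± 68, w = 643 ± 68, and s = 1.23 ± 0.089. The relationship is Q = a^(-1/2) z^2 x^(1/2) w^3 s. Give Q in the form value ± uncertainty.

(1.36 ± 0.527) × 10^11

Each factor contributes (exponent × relative error)² to (δQ/Q)²:
  (−½·δa/a)² = (-0.5×0.0909)² = 0.00207;  (2·δz/z)² = (2×0.102)² = 0.0415;  (½·δx/x)² = (0.5×0.0753)² = 0.00142;  (3·δw/w)² = (3×0.106)² = 0.101;  (1·δs/s)² = (1×0.0724)² = 0.00524
δQ/Q = √(0.151) = 0.388
Q = 1.36e+11, so δQ = 0.388 × 1.36e+11 = 5.27e+10.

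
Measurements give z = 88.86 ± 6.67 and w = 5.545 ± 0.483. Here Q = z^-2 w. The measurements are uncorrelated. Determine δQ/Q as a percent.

Each factor contributes (exponent × relative error)² to (δQ/Q)²:
  (-2·δz/z)² = (-2×0.0751)² = 0.0225;  (1·δw/w)² = (1×0.0871)² = 0.00759
δQ/Q = √(0.0301) = 0.174

17.4%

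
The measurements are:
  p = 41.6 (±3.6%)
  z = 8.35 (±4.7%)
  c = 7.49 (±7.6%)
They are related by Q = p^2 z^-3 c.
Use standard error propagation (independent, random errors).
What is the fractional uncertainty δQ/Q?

Since Q is a product/quotient, work with relative uncertainties:
  (2·δp/p)² = (2×0.0360)² = 0.00518;  (-3·δz/z)² = (-3×0.0470)² = 0.0199;  (1·δc/c)² = (1×0.0760)² = 0.00578
δQ/Q = √(0.0308) = 0.176

0.176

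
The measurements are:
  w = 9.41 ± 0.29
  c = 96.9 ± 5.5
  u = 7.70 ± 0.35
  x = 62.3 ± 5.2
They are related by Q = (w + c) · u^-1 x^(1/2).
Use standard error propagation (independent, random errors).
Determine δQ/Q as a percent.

Let h = w + c = 106. δh = √(δw² + δc²) = √(0.0841 + 30.2) = 5.51, so δh/h = 0.0518.
Q is then a monomial in h, u, x:
δQ/Q = √((δh/h)² + (-1·δu/u)² + (½·δx/x)²) = √(0.00268 + 0.00207 + 0.00174) = 0.0806

8.06%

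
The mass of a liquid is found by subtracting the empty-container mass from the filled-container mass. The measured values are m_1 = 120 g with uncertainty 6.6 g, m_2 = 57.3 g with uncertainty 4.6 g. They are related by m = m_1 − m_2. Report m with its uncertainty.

Absolute uncertainties add in quadrature for a linear combination:
  (δm_1)² = 43.6;  (δm_2)² = 21.2
δm = √(64.7) = 8.04 g
m = 62.7 g.

62.7 ± 8.04 g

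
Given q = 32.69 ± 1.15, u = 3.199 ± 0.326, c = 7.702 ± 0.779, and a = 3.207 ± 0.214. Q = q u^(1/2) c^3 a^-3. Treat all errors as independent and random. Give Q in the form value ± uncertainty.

Each factor contributes (exponent × relative error)² to (δQ/Q)²:
  (1·δq/q)² = (1×0.0352)² = 0.00124;  (½·δu/u)² = (0.5×0.102)² = 0.00260;  (3·δc/c)² = (3×0.101)² = 0.0921;  (-3·δa/a)² = (-3×0.0667)² = 0.0401
δQ/Q = √(0.136) = 0.369
Q = 809.9, so δQ = 0.369 × 809.9 = 299.

809.9 ± 299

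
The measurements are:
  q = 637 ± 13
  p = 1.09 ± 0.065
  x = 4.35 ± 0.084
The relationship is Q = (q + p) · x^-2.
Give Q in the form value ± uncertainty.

33.7 ± 1.47

Let u = q + p = 638. δu = √(δq² + δp²) = √(169 + 0.00423) = 13.0, so δu/u = 0.0204.
Q is then a monomial in u, x:
δQ/Q = √((δu/u)² + (-2·δx/x)²) = √(0.000415 + 0.00149) = 0.0437
Q = 33.7, so δQ = 0.0437 × 33.7 = 1.47.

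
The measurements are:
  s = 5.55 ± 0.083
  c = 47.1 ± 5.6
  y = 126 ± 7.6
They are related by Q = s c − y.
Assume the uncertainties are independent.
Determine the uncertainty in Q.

Let p = s·c = 261. δp/p = √((1·δs/s)² + (1·δc/c)²) = √(0.000224 + 0.0141) = 0.120, so δp = 31.3.
Q = p − y: δQ = √(δp² + δy²) = √(981 + 57.8) = 32.2

32.2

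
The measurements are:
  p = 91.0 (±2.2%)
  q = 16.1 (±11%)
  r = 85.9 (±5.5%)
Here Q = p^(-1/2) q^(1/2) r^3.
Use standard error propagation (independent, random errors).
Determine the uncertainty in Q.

46500

For a monomial Q ∝ p^(-1/2), q^(1/2), r^3, fractional errors add in quadrature:
  (−½·δp/p)² = (-0.5×0.0220)² = 0.000121;  (½·δq/q)² = (0.5×0.110)² = 0.00302;  (3·δr/r)² = (3×0.0550)² = 0.0272
δQ/Q = √(0.0304) = 0.174
Q = 2.67e+05, so δQ = 0.174 × 2.67e+05 = 46500.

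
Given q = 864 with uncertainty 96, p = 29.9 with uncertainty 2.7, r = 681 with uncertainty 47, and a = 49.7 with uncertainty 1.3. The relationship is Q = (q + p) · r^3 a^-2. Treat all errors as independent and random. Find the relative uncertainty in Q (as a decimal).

Let u = q + p = 894. δu = √(δq² + δp²) = √(9220 + 7.29) = 96.0, so δu/u = 0.107.
Q is then a monomial in u, r, a:
δQ/Q = √((δu/u)² + (3·δr/r)² + (-2·δa/a)²) = √(0.0115 + 0.0429 + 0.00274) = 0.239

0.239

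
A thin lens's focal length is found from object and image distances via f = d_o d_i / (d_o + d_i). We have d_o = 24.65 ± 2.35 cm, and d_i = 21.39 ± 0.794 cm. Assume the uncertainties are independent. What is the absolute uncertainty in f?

0.556 cm

∂f/∂d_o = (d_i/(d_o+d_i))² = 0.216;  ∂f/∂d_i = (d_o/(d_o+d_i))² = 0.287
δf = √((∂f/∂d_o · δd_o)² + (∂f/∂d_i · δd_i)²) = √(0.257 + 0.0518) = 0.556 cm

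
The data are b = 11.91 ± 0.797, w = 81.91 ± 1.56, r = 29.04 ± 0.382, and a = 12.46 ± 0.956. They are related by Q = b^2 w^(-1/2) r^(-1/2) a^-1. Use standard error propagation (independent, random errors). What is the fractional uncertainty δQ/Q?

For a monomial Q ∝ b^2, w^(-1/2), r^(-1/2), a^-1, fractional errors add in quadrature:
  (2·δb/b)² = (2×0.0669)² = 0.0179;  (−½·δw/w)² = (-0.5×0.0190)² = 9.07e-05;  (−½·δr/r)² = (-0.5×0.0132)² = 4.33e-05;  (-1·δa/a)² = (-1×0.0767)² = 0.00589
δQ/Q = √(0.0239) = 0.155

0.155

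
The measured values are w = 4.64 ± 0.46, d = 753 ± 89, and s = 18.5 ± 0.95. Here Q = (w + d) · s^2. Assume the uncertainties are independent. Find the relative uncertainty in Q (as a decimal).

0.156

Let u = w + d = 758. δu = √(δw² + δd²) = √(0.212 + 7920) = 89.0, so δu/u = 0.117.
Q is then a monomial in u, s:
δQ/Q = √((δu/u)² + (2·δs/s)²) = √(0.0138 + 0.0105) = 0.156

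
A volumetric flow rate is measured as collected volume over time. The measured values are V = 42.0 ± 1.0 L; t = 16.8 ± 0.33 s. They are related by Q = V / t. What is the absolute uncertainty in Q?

For a monomial Q ∝ V, t^-1, fractional errors add in quadrature:
  (1·δV/V)² = (1×0.0238)² = 0.000567;  (-1·δt/t)² = (-1×0.0196)² = 0.000386
δQ/Q = √(0.000953) = 0.0309
Q = 2.50 L/s, so δQ = 0.0309 × 2.50 = 0.0772 L/s.

0.0772 L/s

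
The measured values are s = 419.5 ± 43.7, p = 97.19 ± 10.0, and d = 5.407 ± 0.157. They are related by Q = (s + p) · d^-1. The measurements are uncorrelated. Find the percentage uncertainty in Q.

Let u = s + p = 516.7. δu = √(δs² + δp²) = √(1910 + 100) = 44.8, so δu/u = 0.0868.
Q is then a monomial in u, d:
δQ/Q = √((δu/u)² + (-1·δd/d)²) = √(0.00753 + 0.000843) = 0.0915

9.15%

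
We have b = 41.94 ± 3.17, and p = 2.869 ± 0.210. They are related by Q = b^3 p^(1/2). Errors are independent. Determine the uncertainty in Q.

For a monomial Q ∝ b^3, p^(1/2), fractional errors add in quadrature:
  (3·δb/b)² = (3×0.0756)² = 0.0514;  (½·δp/p)² = (0.5×0.0732)² = 0.00134
δQ/Q = √(0.0528) = 0.230
Q = 125000, so δQ = 0.230 × 125000 = 28700.

28700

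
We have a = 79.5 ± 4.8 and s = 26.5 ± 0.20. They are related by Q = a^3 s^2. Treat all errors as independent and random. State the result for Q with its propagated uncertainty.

For a monomial Q ∝ a^3, s^2, fractional errors add in quadrature:
  (3·δa/a)² = (3×0.0604)² = 0.0328;  (2·δs/s)² = (2×0.00755)² = 0.000228
δQ/Q = √(0.0330) = 0.182
Q = 3.53e+08, so δQ = 0.182 × 3.53e+08 = 6.41e+07.

(3.53 ± 0.641) × 10^8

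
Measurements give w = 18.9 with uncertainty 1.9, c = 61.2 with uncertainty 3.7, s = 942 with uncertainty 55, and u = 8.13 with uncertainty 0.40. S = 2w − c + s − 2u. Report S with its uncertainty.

902 ± 55.3

For a sum/difference, combine absolute errors in quadrature:
  (2·δw)² = 14.4;  (δc)² = 13.7;  (δs)² = 3020;  (2·δu)² = 0.640
δS = √(3050) = 55.3
S = 902.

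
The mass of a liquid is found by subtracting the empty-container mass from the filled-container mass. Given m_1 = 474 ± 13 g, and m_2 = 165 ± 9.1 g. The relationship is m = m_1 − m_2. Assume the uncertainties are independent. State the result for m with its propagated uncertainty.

For a sum/difference, combine absolute errors in quadrature:
  (δm_1)² = 169;  (δm_2)² = 82.8
δm = √(252) = 15.9 g
m = 309 g.

309 ± 15.9 g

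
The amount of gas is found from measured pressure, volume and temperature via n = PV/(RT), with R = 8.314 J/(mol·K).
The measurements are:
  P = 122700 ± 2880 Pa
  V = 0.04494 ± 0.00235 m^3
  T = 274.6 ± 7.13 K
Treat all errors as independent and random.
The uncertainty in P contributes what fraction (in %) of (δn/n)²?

(δn/n)² = (1·δP/P)² + (1·δV/V)² + (-1·δT/T)²
  P term: (1×0.0235)² = 0.000551
  V term: (1×0.0523)² = 0.00273
  T term: (-1×0.0260)² = 0.000674
Total = 0.00396. Share from P = 0.000551/0.00396 = 0.139.

13.9%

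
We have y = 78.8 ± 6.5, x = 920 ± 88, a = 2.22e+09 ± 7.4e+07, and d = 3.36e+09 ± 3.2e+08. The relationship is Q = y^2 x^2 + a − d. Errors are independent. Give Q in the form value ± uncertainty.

Let p = y^2·x^2 = 5.26e+09. δp/p = √((2·δy/y)² + (2·δx/x)²) = √(0.0272 + 0.0366) = 0.253, so δp = 1.33e+09.
Q = p + a − d: δQ = √(δp² + δa² + δd²) = √(1.76e+18 + 5.48e+15 + 1.02e+17) = 1.37e+09
Q = 4.12e+09.

(4.12 ± 1.37) × 10^9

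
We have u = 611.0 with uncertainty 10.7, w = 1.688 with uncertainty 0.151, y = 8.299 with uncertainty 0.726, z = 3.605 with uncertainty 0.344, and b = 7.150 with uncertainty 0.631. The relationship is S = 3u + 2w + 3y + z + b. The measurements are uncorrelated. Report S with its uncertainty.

Each term contributes (cᵢ δxᵢ)² to (δS)²:
  (3·δu)² = 1030;  (2·δw)² = 0.0912;  (3·δy)² = 4.74;  (δz)² = 0.118;  (δb)² = 0.398
δS = √(1040) = 32.2
S = 1872.

1872 ± 32.2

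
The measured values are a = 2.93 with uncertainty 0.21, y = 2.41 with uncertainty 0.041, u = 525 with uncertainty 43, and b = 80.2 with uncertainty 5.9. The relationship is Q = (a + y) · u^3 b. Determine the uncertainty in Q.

Let w = a + y = 5.34. δw = √(δa² + δy²) = √(0.0441 + 0.00168) = 0.214, so δw/w = 0.0401.
Q is then a monomial in w, u, b:
δQ/Q = √((δw/w)² + (3·δu/u)² + (1·δb/b)²) = √(0.00161 + 0.0604 + 0.00541) = 0.260
Q = 6.2e+10, so δQ = 0.260 × 6.2e+10 = 1.61e+10.

1.61e+10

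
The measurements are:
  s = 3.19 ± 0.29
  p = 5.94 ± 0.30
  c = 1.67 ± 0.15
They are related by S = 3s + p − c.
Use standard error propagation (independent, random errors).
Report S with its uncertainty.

Each term contributes (cᵢ δxᵢ)² to (δS)²:
  (3·δs)² = 0.757;  (δp)² = 0.0900;  (δc)² = 0.0225
δS = √(0.869) = 0.932
S = 13.8.

13.8 ± 0.932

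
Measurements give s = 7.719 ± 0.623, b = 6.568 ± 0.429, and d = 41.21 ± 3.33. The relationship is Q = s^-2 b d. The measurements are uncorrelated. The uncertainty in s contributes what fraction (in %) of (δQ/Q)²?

70.7%

(δQ/Q)² = (-2·δs/s)² + (1·δb/b)² + (1·δd/d)²
  s term: (-2×0.0807)² = 0.0261
  b term: (1×0.0653)² = 0.00427
  d term: (1×0.0808)² = 0.00653
Total = 0.0369. Share from s = 0.0261/0.0369 = 0.707.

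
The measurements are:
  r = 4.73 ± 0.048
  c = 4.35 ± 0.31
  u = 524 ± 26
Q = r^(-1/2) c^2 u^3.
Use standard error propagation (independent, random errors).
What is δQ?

Each factor contributes (exponent × relative error)² to (δQ/Q)²:
  (−½·δr/r)² = (-0.5×0.0101)² = 2.57e-05;  (2·δc/c)² = (2×0.0713)² = 0.0203;  (3·δu/u)² = (3×0.0496)² = 0.0222
δQ/Q = √(0.0425) = 0.206
Q = 1.25e+09, so δQ = 0.206 × 1.25e+09 = 2.58e+08.

2.58e+08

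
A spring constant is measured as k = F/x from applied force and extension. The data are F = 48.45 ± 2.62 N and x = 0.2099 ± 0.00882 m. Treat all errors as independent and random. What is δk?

For a monomial k ∝ F, x^-1, fractional errors add in quadrature:
  (1·δF/F)² = (1×0.0541)² = 0.00292;  (-1·δx/x)² = (-1×0.0420)² = 0.00177
δk/k = √(0.00469) = 0.0685
k = 230.8 N/m, so δk = 0.0685 × 230.8 = 15.8 N/m.

15.8 N/m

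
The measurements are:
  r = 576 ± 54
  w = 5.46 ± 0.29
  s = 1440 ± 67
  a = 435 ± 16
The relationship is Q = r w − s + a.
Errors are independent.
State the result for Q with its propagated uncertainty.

Let p = r·w = 3140. δp/p = √((1·δr/r)² + (1·δw/w)²) = √(0.00879 + 0.00282) = 0.108, so δp = 339.
Q = p − s + a: δQ = √(δp² + δs² + δa²) = √(1.15e+05 + 4490 + 256) = 346
Q = 2140.

2140 ± 346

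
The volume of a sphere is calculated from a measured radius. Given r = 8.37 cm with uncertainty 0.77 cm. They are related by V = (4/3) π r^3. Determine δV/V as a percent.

27.6%

V ∝ r^3, so δV/V = |3| · δr/r = 3 × 0.0920 = 0.276.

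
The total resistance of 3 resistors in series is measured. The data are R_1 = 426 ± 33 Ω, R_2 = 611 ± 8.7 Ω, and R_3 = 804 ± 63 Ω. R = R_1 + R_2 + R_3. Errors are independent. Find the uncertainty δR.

71.6 Ω

Sums and differences: (δR)² = Σ (cᵢ δxᵢ)².
  (δR_1)² = 1090;  (δR_2)² = 75.7;  (δR_3)² = 3970
δR = √(5130) = 71.6 Ω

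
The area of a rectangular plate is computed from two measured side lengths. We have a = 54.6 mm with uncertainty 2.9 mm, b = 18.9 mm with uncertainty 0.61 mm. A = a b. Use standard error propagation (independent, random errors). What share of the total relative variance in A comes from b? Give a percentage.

(δA/A)² = (1·δa/a)² + (1·δb/b)²
  a term: (1×0.0531)² = 0.00282
  b term: (1×0.0323)² = 0.00104
Total = 0.00386. Share from b = 0.00104/0.00386 = 0.270.

27.0%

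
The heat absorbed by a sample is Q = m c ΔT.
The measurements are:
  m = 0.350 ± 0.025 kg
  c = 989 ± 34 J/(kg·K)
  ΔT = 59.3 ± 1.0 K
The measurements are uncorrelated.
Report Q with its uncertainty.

20500 ± 1660 J

Products/powers → add relative errors in quadrature, weighted by exponent:
  (1·δm/m)² = (1×0.0714)² = 0.00510;  (1·δc/c)² = (1×0.0344)² = 0.00118;  (1·δΔT/ΔT)² = (1×0.0169)² = 0.000284
δQ/Q = √(0.00657) = 0.0810
Q = 20500 J, so δQ = 0.0810 × 20500 = 1660 J.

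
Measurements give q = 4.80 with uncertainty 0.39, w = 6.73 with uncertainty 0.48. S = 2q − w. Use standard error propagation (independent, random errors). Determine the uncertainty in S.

0.916

S is a linear combination, so absolute uncertainties add in quadrature:
  (2·δq)² = 0.608;  (δw)² = 0.230
δS = √(0.839) = 0.916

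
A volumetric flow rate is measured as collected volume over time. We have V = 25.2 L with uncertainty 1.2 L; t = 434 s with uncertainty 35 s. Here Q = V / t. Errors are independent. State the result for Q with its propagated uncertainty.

0.0581 ± 0.00544 L/s

Each factor contributes (exponent × relative error)² to (δQ/Q)²:
  (1·δV/V)² = (1×0.0476)² = 0.00227;  (-1·δt/t)² = (-1×0.0806)² = 0.00650
δQ/Q = √(0.00877) = 0.0937
Q = 0.0581 L/s, so δQ = 0.0937 × 0.0581 = 0.00544 L/s.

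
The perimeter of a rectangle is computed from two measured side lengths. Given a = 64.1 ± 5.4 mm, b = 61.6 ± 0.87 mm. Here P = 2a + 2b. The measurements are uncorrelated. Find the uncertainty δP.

10.9 mm

P is a linear combination, so absolute uncertainties add in quadrature:
  (2·δa)² = 117;  (2·δb)² = 3.03
δP = √(120) = 10.9 mm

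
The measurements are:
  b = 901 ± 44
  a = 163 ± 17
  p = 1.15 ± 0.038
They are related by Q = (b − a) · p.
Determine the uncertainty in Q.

61.1

Let u = b − a = 738. δu = √(δb² + δa²) = √(1940 + 289) = 47.2, so δu/u = 0.0639.
Q is then a monomial in u, p:
δQ/Q = √((δu/u)² + (1·δp/p)²) = √(0.00409 + 0.00109) = 0.0720
Q = 849, so δQ = 0.0720 × 849 = 61.1.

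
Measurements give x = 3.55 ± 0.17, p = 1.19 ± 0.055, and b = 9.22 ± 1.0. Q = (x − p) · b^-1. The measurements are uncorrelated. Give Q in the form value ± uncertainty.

0.256 ± 0.0339

Let u = x − p = 2.36. δu = √(δx² + δp²) = √(0.0289 + 0.00302) = 0.179, so δu/u = 0.0757.
Q is then a monomial in u, b:
δQ/Q = √((δu/u)² + (-1·δb/b)²) = √(0.00573 + 0.0118) = 0.132
Q = 0.256, so δQ = 0.132 × 0.256 = 0.0339.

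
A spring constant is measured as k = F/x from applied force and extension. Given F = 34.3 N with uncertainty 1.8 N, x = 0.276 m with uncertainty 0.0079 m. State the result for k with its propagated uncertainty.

124 ± 7.43 N/m

Since k is a product/quotient, work with relative uncertainties:
  (1·δF/F)² = (1×0.0525)² = 0.00275;  (-1·δx/x)² = (-1×0.0286)² = 0.000819
δk/k = √(0.00357) = 0.0598
k = 124 N/m, so δk = 0.0598 × 124 = 7.43 N/m.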